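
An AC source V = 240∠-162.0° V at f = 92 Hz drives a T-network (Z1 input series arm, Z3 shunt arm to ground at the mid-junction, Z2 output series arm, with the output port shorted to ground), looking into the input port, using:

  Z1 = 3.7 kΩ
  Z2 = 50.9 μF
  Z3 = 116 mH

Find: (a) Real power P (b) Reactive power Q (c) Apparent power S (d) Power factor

Step 1 — Angular frequency: ω = 2π·f = 2π·92 = 578.1 rad/s.
Step 2 — Component impedances:
  Z1: Z = R = 3700 Ω
  Z2: Z = 1/(jωC) = -j/(ω·C) = 0 - j33.99 Ω
  Z3: Z = jωL = j·578.1·0.116 = 0 + j67.05 Ω
Step 3 — With the output port shorted to ground, the output series arm Z2 runs from the junction to ground; the shunt arm Z3 also runs from the junction to ground. They appear in parallel: Z3 || Z2 = 0 - j68.92 Ω.
Step 4 — Series with input arm Z1: Z_in = Z1 + (Z3 || Z2) = 3700 - j68.92 Ω = 3701∠-1.1° Ω.
Step 5 — Source phasor: V = 240∠-162.0° V = -228.3 - j74.16 V.
Step 6 — Current: I = V / Z = -0.0613 - j0.02119 A = 0.06485∠-160.9° A.
Step 7 — Complex power: S = V·I* = 15.56 - j0.2899 VA.
Step 8 — Real power: P = Re(S) = 15.56 W.
Step 9 — Reactive power: Q = Im(S) = -0.2899 VAR.
Step 10 — Apparent power: |S| = 15.56 VA.
Step 11 — Power factor: PF = P/|S| = 0.9998 (leading).

(a) P = 15.56 W  (b) Q = -0.2899 VAR  (c) S = 15.56 VA  (d) PF = 0.9998 (leading)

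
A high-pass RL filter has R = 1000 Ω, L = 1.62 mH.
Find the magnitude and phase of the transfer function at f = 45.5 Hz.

Step 1 — Angular frequency: ω = 2π·45.5 = 285.9 rad/s.
Step 2 — Transfer function: H(jω) = jωL/(R + jωL).
Step 3 — Numerator jωL = j·0.4631; denominator R + jωL = 1000 + j0.4631.
Step 4 — H = 2.145e-07 + j0.0004631.
Step 5 — Magnitude: |H| = 0.0004631 (-66.7 dB); phase: φ = 90.0°.

|H| = 0.0004631 (-66.7 dB), φ = 90.0°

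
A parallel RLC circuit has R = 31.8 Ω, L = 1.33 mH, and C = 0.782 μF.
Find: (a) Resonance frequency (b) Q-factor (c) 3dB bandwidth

Step 1 — Resonance: ω₀ = 1/√(LC) = 1/√(0.00133·7.82e-07) = 3.101e+04 rad/s.
Step 2 — f₀ = ω₀/(2π) = 4935 Hz.
Step 3 — Parallel Q: Q = R/(ω₀L) = 31.8/(3.101e+04·0.00133) = 0.7711.
Step 4 — Bandwidth: Δω = ω₀/Q = 4.021e+04 rad/s; BW = Δω/(2π) = 6400 Hz.

(a) f₀ = 4935 Hz  (b) Q = 0.7711  (c) BW = 6400 Hz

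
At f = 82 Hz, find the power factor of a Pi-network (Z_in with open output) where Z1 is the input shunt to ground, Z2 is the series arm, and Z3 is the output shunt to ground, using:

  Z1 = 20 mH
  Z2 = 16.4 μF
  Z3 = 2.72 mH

Step 1 — Angular frequency: ω = 2π·f = 2π·82 = 515.2 rad/s.
Step 2 — Component impedances:
  Z1: Z = jωL = j·515.2·0.02 = 0 + j10.3 Ω
  Z2: Z = 1/(jωC) = -j/(ω·C) = 0 - j118.3 Ω
  Z3: Z = jωL = j·515.2·0.00272 = 0 + j1.401 Ω
Step 3 — With open output, the series arm Z2 and the output shunt Z3 appear in series to ground: Z2 + Z3 = 0 - j116.9 Ω.
Step 4 — Parallel with input shunt Z1: Z_in = Z1 || (Z2 + Z3) = 0 + j11.3 Ω = 11.3∠90.0° Ω.
Step 5 — Power factor: PF = cos(φ) = Re(Z)/|Z| = -0/11.3 = -0.
Step 6 — Type: Im(Z) = 11.3 ⇒ lagging (phase φ = 90.0°).

PF = -0 (lagging, φ = 90.0°)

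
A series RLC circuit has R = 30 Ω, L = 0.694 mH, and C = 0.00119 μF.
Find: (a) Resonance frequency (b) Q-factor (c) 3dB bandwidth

Step 1 — Resonance condition Im(Z)=0 gives ω₀ = 1/√(LC).
Step 2 — ω₀ = 1/√(0.000694·1.19e-09) = 1.1e+06 rad/s.
Step 3 — f₀ = ω₀/(2π) = 1.751e+05 Hz.
Step 4 — Series Q: Q = ω₀L/R = 1.1e+06·0.000694/30 = 25.46.
Step 5 — 3dB bandwidth: Δω = ω₀/Q = 4.323e+04 rad/s; BW = Δω/(2π) = 6880 Hz.

(a) f₀ = 1.751e+05 Hz  (b) Q = 25.46  (c) BW = 6880 Hz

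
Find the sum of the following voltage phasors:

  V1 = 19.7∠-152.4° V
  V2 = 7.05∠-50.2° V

Step 1 — Convert each phasor to rectangular form:
  V1 = 19.7·(cos(-152.4°) + j·sin(-152.4°)) = -17.46 - j9.127 V
  V2 = 7.05·(cos(-50.2°) + j·sin(-50.2°)) = 4.513 - j5.416 V
Step 2 — Sum components: V_total = -12.95 - j14.54 V.
Step 3 — Convert to polar: |V_total| = 19.47 V, ∠V_total = -131.7°.

V_total = 19.47∠-131.7° V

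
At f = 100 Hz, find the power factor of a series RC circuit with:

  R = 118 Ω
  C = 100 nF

Step 1 — Angular frequency: ω = 2π·f = 2π·100 = 628.3 rad/s.
Step 2 — Component impedances:
  R: Z = R = 118 Ω
  C: Z = 1/(jωC) = -j/(ω·C) = 0 - j1.592e+04 Ω
Step 3 — Series combination: Z_total = R + C = 118 - j1.592e+04 Ω = 1.592e+04∠-89.6° Ω.
Step 4 — Power factor: PF = cos(φ) = Re(Z)/|Z| = 118/15916 = 0.007414.
Step 5 — Type: Im(Z) = -1.592e+04 ⇒ leading (phase φ = -89.6°).

PF = 0.007414 (leading, φ = -89.6°)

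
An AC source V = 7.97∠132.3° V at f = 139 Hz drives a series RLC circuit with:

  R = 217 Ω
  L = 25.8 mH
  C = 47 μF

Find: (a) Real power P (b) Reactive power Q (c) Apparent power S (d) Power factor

Step 1 — Angular frequency: ω = 2π·f = 2π·139 = 873.4 rad/s.
Step 2 — Component impedances:
  R: Z = R = 217 Ω
  L: Z = jωL = j·873.4·0.0258 = 0 + j22.53 Ω
  C: Z = 1/(jωC) = -j/(ω·C) = 0 - j24.36 Ω
Step 3 — Series combination: Z_total = R + L + C = 217 - j1.829 Ω = 217∠-0.5° Ω.
Step 4 — Source phasor: V = 7.97∠132.3° V = -5.364 + j5.895 V.
Step 5 — Current: I = V / Z = -0.02495 + j0.02696 A = 0.03673∠132.8° A.
Step 6 — Complex power: S = V·I* = 0.2927 - j0.002467 VA.
Step 7 — Real power: P = Re(S) = 0.2927 W.
Step 8 — Reactive power: Q = Im(S) = -0.002467 VAR.
Step 9 — Apparent power: |S| = 0.2927 VA.
Step 10 — Power factor: PF = P/|S| = 1 (leading).

(a) P = 0.2927 W  (b) Q = -0.002467 VAR  (c) S = 0.2927 VA  (d) PF = 1 (leading)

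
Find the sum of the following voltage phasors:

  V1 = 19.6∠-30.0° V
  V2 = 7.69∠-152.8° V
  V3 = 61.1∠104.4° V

Step 1 — Convert each phasor to rectangular form:
  V1 = 19.6·(cos(-30.0°) + j·sin(-30.0°)) = 16.97 - j9.8 V
  V2 = 7.69·(cos(-152.8°) + j·sin(-152.8°)) = -6.84 - j3.515 V
  V3 = 61.1·(cos(104.4°) + j·sin(104.4°)) = -15.19 + j59.18 V
Step 2 — Sum components: V_total = -5.06 + j45.87 V.
Step 3 — Convert to polar: |V_total| = 46.14 V, ∠V_total = 96.3°.

V_total = 46.14∠96.3° V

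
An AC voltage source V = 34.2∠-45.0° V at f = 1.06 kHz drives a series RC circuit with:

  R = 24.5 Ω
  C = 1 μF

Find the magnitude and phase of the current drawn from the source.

Step 1 — Angular frequency: ω = 2π·f = 2π·1060 = 6660 rad/s.
Step 2 — Component impedances:
  R: Z = R = 24.5 Ω
  C: Z = 1/(jωC) = -j/(ω·C) = 0 - j150.1 Ω
Step 3 — Series combination: Z_total = R + C = 24.5 - j150.1 Ω = 152.1∠-80.7° Ω.
Step 4 — Source phasor: V = 34.2∠-45.0° V = 24.18 - j24.18 V.
Step 5 — Ohm's law: I = V / Z_total = (24.18 - j24.18) / (24.5 - j150.1) = 0.1825 + j0.1313 A.
Step 6 — Convert to polar: |I| = 0.2248 A, ∠I = 35.7°.

I = 0.2248∠35.7° A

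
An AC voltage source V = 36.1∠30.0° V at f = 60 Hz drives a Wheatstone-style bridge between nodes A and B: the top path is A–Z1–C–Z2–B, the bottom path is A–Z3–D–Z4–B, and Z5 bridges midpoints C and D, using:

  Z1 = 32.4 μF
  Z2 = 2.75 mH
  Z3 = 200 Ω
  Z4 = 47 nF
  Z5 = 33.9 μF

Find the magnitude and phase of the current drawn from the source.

Step 1 — Angular frequency: ω = 2π·f = 2π·60 = 377 rad/s.
Step 2 — Component impedances:
  Z1: Z = 1/(jωC) = -j/(ω·C) = 0 - j81.87 Ω
  Z2: Z = jωL = j·377·0.00275 = 0 + j1.037 Ω
  Z3: Z = R = 200 Ω
  Z4: Z = 1/(jωC) = -j/(ω·C) = 0 - j5.644e+04 Ω
  Z5: Z = 1/(jωC) = -j/(ω·C) = 0 - j78.25 Ω
Step 3 — Bridge requires nodal analysis (the Z5 bridge couples midpoints C and D, so the two paths cannot be reduced to a simple series/parallel combination). Setting node B to ground and injecting 1 A at node A, the 3-node admittance system at A, C, D solves to V_A = Z_AB = 20.43 - j64.49 Ω = 67.65∠-72.4° Ω.
Step 4 — Source phasor: V = 36.1∠30.0° V = 31.26 + j18.05 V.
Step 5 — Ohm's law: I = V / Z_total = (31.26 + j18.05) / (20.43 - j64.49) = -0.1148 + j0.5212 A.
Step 6 — Convert to polar: |I| = 0.5337 A, ∠I = 102.4°.

I = 0.5337∠102.4° A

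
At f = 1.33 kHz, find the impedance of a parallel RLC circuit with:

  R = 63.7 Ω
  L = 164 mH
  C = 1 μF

Step 1 — Angular frequency: ω = 2π·f = 2π·1330 = 8357 rad/s.
Step 2 — Component impedances:
  R: Z = R = 63.7 Ω
  L: Z = jωL = j·8357·0.164 = 0 + j1370 Ω
  C: Z = 1/(jωC) = -j/(ω·C) = 0 - j119.7 Ω
Step 3 — Parallel combination: 1/Z_total = 1/R + 1/L + 1/C; Z_total = 51.54 - j25.04 Ω = 57.3∠-25.9° Ω.

Z = 51.54 - j25.04 Ω = 57.3∠-25.9° Ω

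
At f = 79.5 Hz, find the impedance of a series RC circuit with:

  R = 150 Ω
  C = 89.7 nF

Step 1 — Angular frequency: ω = 2π·f = 2π·79.5 = 499.5 rad/s.
Step 2 — Component impedances:
  R: Z = R = 150 Ω
  C: Z = 1/(jωC) = -j/(ω·C) = 0 - j2.232e+04 Ω
Step 3 — Series combination: Z_total = R + C = 150 - j2.232e+04 Ω = 2.232e+04∠-89.6° Ω.

Z = 150 - j2.232e+04 Ω = 2.232e+04∠-89.6° Ω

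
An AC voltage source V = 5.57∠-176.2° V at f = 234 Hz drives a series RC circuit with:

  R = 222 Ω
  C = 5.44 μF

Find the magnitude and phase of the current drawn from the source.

Step 1 — Angular frequency: ω = 2π·f = 2π·234 = 1470 rad/s.
Step 2 — Component impedances:
  R: Z = R = 222 Ω
  C: Z = 1/(jωC) = -j/(ω·C) = 0 - j125 Ω
Step 3 — Series combination: Z_total = R + C = 222 - j125 Ω = 254.8∠-29.4° Ω.
Step 4 — Source phasor: V = 5.57∠-176.2° V = -5.558 - j0.3691 V.
Step 5 — Ohm's law: I = V / Z_total = (-5.558 - j0.3691) / (222 - j125) = -0.0183 - j0.01197 A.
Step 6 — Convert to polar: |I| = 0.02186 A, ∠I = -146.8°.

I = 0.02186∠-146.8° A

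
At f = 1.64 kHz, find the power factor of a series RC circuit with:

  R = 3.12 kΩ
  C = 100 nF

Step 1 — Angular frequency: ω = 2π·f = 2π·1640 = 1.03e+04 rad/s.
Step 2 — Component impedances:
  R: Z = R = 3120 Ω
  C: Z = 1/(jωC) = -j/(ω·C) = 0 - j970.5 Ω
Step 3 — Series combination: Z_total = R + C = 3120 - j970.5 Ω = 3267∠-17.3° Ω.
Step 4 — Power factor: PF = cos(φ) = Re(Z)/|Z| = 3120/3267.4 = 0.9549.
Step 5 — Type: Im(Z) = -970.5 ⇒ leading (phase φ = -17.3°).

PF = 0.9549 (leading, φ = -17.3°)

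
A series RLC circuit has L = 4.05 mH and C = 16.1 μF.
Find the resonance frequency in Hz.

Step 1 — Resonance condition Im(Z)=0 gives ω₀ = 1/√(LC).
Step 2 — ω₀ = 1/√(0.00405·1.61e-05) = 3916 rad/s.
Step 3 — f₀ = ω₀/(2π) = 623.3 Hz.

f₀ = 623.3 Hz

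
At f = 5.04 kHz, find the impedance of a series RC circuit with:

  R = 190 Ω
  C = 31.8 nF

Step 1 — Angular frequency: ω = 2π·f = 2π·5040 = 3.167e+04 rad/s.
Step 2 — Component impedances:
  R: Z = R = 190 Ω
  C: Z = 1/(jωC) = -j/(ω·C) = 0 - j993 Ω
Step 3 — Series combination: Z_total = R + C = 190 - j993 Ω = 1011∠-79.2° Ω.

Z = 190 - j993 Ω = 1011∠-79.2° Ω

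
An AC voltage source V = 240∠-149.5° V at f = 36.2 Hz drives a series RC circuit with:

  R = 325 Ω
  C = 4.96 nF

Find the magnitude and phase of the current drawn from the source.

Step 1 — Angular frequency: ω = 2π·f = 2π·36.2 = 227.5 rad/s.
Step 2 — Component impedances:
  R: Z = R = 325 Ω
  C: Z = 1/(jωC) = -j/(ω·C) = 0 - j8.864e+05 Ω
Step 3 — Series combination: Z_total = R + C = 325 - j8.864e+05 Ω = 8.864e+05∠-90.0° Ω.
Step 4 — Source phasor: V = 240∠-149.5° V = -206.8 - j121.8 V.
Step 5 — Ohm's law: I = V / Z_total = (-206.8 - j121.8) / (325 - j8.864e+05) = 0.0001373 - j0.0002333 A.
Step 6 — Convert to polar: |I| = 0.0002708 A, ∠I = -59.5°.

I = 0.0002708∠-59.5° A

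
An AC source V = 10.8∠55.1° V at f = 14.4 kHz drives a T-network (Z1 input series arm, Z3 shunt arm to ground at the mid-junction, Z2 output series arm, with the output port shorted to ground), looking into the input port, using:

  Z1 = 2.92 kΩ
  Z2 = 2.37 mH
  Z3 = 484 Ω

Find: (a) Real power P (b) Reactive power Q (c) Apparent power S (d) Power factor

Step 1 — Angular frequency: ω = 2π·f = 2π·1.44e+04 = 9.048e+04 rad/s.
Step 2 — Component impedances:
  Z1: Z = R = 2920 Ω
  Z2: Z = jωL = j·9.048e+04·0.00237 = 0 + j214.4 Ω
  Z3: Z = R = 484 Ω
Step 3 — With the output port shorted to ground, the output series arm Z2 runs from the junction to ground; the shunt arm Z3 also runs from the junction to ground. They appear in parallel: Z3 || Z2 = 79.41 + j179.2 Ω.
Step 4 — Series with input arm Z1: Z_in = Z1 + (Z3 || Z2) = 2999 + j179.2 Ω = 3005∠3.4° Ω.
Step 5 — Source phasor: V = 10.8∠55.1° V = 6.179 + j8.858 V.
Step 6 — Current: I = V / Z = 0.002229 + j0.00282 A = 0.003594∠51.7° A.
Step 7 — Complex power: S = V·I* = 0.03875 + j0.002316 VA.
Step 8 — Real power: P = Re(S) = 0.03875 W.
Step 9 — Reactive power: Q = Im(S) = 0.002316 VAR.
Step 10 — Apparent power: |S| = 0.03882 VA.
Step 11 — Power factor: PF = P/|S| = 0.9982 (lagging).

(a) P = 0.03875 W  (b) Q = 0.002316 VAR  (c) S = 0.03882 VA  (d) PF = 0.9982 (lagging)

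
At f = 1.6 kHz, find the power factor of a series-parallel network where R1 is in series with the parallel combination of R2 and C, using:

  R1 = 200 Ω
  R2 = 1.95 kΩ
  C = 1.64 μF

Step 1 — Angular frequency: ω = 2π·f = 2π·1600 = 1.005e+04 rad/s.
Step 2 — Component impedances:
  R1: Z = R = 200 Ω
  R2: Z = R = 1950 Ω
  C: Z = 1/(jωC) = -j/(ω·C) = 0 - j60.65 Ω
Step 3 — Parallel branch: R2 || C = 1/(1/R2 + 1/C) = 1.885 - j60.59 Ω.
Step 4 — Series with R1: Z_total = R1 + (R2 || C) = 201.9 - j60.59 Ω = 210.8∠-16.7° Ω.
Step 5 — Power factor: PF = cos(φ) = Re(Z)/|Z| = 201.9/210.8 = 0.9578.
Step 6 — Type: Im(Z) = -60.59 ⇒ leading (phase φ = -16.7°).

PF = 0.9578 (leading, φ = -16.7°)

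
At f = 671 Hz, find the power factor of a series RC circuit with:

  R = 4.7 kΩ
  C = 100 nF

Step 1 — Angular frequency: ω = 2π·f = 2π·671 = 4216 rad/s.
Step 2 — Component impedances:
  R: Z = R = 4700 Ω
  C: Z = 1/(jωC) = -j/(ω·C) = 0 - j2372 Ω
Step 3 — Series combination: Z_total = R + C = 4700 - j2372 Ω = 5265∠-26.8° Ω.
Step 4 — Power factor: PF = cos(φ) = Re(Z)/|Z| = 4700/5264.6 = 0.8928.
Step 5 — Type: Im(Z) = -2372 ⇒ leading (phase φ = -26.8°).

PF = 0.8928 (leading, φ = -26.8°)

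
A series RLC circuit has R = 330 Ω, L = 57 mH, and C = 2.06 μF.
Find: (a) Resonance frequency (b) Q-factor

Step 1 — Resonance condition Im(Z)=0 gives ω₀ = 1/√(LC).
Step 2 — ω₀ = 1/√(0.057·2.06e-06) = 2918 rad/s.
Step 3 — f₀ = ω₀/(2π) = 464.5 Hz.
Step 4 — Series Q: Q = ω₀L/R = 2918·0.057/330 = 0.5041.

(a) f₀ = 464.5 Hz  (b) Q = 0.5041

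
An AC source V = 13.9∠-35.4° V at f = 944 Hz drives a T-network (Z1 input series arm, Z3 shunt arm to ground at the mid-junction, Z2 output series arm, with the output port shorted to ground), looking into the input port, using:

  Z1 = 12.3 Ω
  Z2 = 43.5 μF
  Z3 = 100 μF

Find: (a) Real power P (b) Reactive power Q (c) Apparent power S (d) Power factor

Step 1 — Angular frequency: ω = 2π·f = 2π·944 = 5931 rad/s.
Step 2 — Component impedances:
  Z1: Z = R = 12.3 Ω
  Z2: Z = 1/(jωC) = -j/(ω·C) = 0 - j3.876 Ω
  Z3: Z = 1/(jωC) = -j/(ω·C) = 0 - j1.686 Ω
Step 3 — With the output port shorted to ground, the output series arm Z2 runs from the junction to ground; the shunt arm Z3 also runs from the junction to ground. They appear in parallel: Z3 || Z2 = 0 - j1.175 Ω.
Step 4 — Series with input arm Z1: Z_in = Z1 + (Z3 || Z2) = 12.3 - j1.175 Ω = 12.36∠-5.5° Ω.
Step 5 — Source phasor: V = 13.9∠-35.4° V = 11.33 - j8.052 V.
Step 6 — Current: I = V / Z = 0.9748 - j0.5615 A = 1.125∠-29.9° A.
Step 7 — Complex power: S = V·I* = 15.57 - j1.487 VA.
Step 8 — Real power: P = Re(S) = 15.57 W.
Step 9 — Reactive power: Q = Im(S) = -1.487 VAR.
Step 10 — Apparent power: |S| = 15.64 VA.
Step 11 — Power factor: PF = P/|S| = 0.9955 (leading).

(a) P = 15.57 W  (b) Q = -1.487 VAR  (c) S = 15.64 VA  (d) PF = 0.9955 (leading)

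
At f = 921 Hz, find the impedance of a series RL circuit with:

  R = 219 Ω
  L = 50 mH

Step 1 — Angular frequency: ω = 2π·f = 2π·921 = 5787 rad/s.
Step 2 — Component impedances:
  R: Z = R = 219 Ω
  L: Z = jωL = j·5787·0.05 = 0 + j289.3 Ω
Step 3 — Series combination: Z_total = R + L = 219 + j289.3 Ω = 362.9∠52.9° Ω.

Z = 219 + j289.3 Ω = 362.9∠52.9° Ω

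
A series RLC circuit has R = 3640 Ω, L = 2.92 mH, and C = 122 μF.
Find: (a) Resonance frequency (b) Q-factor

Step 1 — Resonance condition Im(Z)=0 gives ω₀ = 1/√(LC).
Step 2 — ω₀ = 1/√(0.00292·0.000122) = 1675 rad/s.
Step 3 — f₀ = ω₀/(2π) = 266.7 Hz.
Step 4 — Series Q: Q = ω₀L/R = 1675·0.00292/3640 = 0.001344.

(a) f₀ = 266.7 Hz  (b) Q = 0.001344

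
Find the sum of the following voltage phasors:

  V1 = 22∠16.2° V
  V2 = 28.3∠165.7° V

Step 1 — Convert each phasor to rectangular form:
  V1 = 22·(cos(16.2°) + j·sin(16.2°)) = 21.13 + j6.138 V
  V2 = 28.3·(cos(165.7°) + j·sin(165.7°)) = -27.42 + j6.99 V
Step 2 — Sum components: V_total = -6.297 + j13.13 V.
Step 3 — Convert to polar: |V_total| = 14.56 V, ∠V_total = 115.6°.

V_total = 14.56∠115.6° V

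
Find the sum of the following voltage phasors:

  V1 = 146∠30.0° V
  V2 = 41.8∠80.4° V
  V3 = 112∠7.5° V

Step 1 — Convert each phasor to rectangular form:
  V1 = 146·(cos(30.0°) + j·sin(30.0°)) = 126.4 + j73 V
  V2 = 41.8·(cos(80.4°) + j·sin(80.4°)) = 6.971 + j41.21 V
  V3 = 112·(cos(7.5°) + j·sin(7.5°)) = 111 + j14.62 V
Step 2 — Sum components: V_total = 244.5 + j128.8 V.
Step 3 — Convert to polar: |V_total| = 276.3 V, ∠V_total = 27.8°.

V_total = 276.3∠27.8° V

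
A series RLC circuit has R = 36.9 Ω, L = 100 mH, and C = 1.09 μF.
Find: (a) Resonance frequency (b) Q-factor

Step 1 — Resonance condition Im(Z)=0 gives ω₀ = 1/√(LC).
Step 2 — ω₀ = 1/√(0.1·1.09e-06) = 3029 rad/s.
Step 3 — f₀ = ω₀/(2π) = 482.1 Hz.
Step 4 — Series Q: Q = ω₀L/R = 3029·0.1/36.9 = 8.208.

(a) f₀ = 482.1 Hz  (b) Q = 8.208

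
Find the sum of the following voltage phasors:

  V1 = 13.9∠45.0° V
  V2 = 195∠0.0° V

Step 1 — Convert each phasor to rectangular form:
  V1 = 13.9·(cos(45.0°) + j·sin(45.0°)) = 9.829 + j9.829 V
  V2 = 195·(cos(0.0°) + j·sin(0.0°)) = 195 V
Step 2 — Sum components: V_total = 204.8 + j9.829 V.
Step 3 — Convert to polar: |V_total| = 205.1 V, ∠V_total = 2.7°.

V_total = 205.1∠2.7° V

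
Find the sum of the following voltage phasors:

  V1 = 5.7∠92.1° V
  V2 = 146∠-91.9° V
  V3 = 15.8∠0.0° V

Step 1 — Convert each phasor to rectangular form:
  V1 = 5.7·(cos(92.1°) + j·sin(92.1°)) = -0.2089 + j5.696 V
  V2 = 146·(cos(-91.9°) + j·sin(-91.9°)) = -4.841 - j145.9 V
  V3 = 15.8·(cos(0.0°) + j·sin(0.0°)) = 15.8 V
Step 2 — Sum components: V_total = 10.75 - j140.2 V.
Step 3 — Convert to polar: |V_total| = 140.6 V, ∠V_total = -85.6°.

V_total = 140.6∠-85.6° V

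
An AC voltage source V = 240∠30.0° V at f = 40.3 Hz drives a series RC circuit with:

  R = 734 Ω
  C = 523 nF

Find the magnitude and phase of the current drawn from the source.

Step 1 — Angular frequency: ω = 2π·f = 2π·40.3 = 253.2 rad/s.
Step 2 — Component impedances:
  R: Z = R = 734 Ω
  C: Z = 1/(jωC) = -j/(ω·C) = 0 - j7551 Ω
Step 3 — Series combination: Z_total = R + C = 734 - j7551 Ω = 7587∠-84.4° Ω.
Step 4 — Source phasor: V = 240∠30.0° V = 207.8 + j120 V.
Step 5 — Ohm's law: I = V / Z_total = (207.8 + j120) / (734 - j7551) = -0.01309 + j0.0288 A.
Step 6 — Convert to polar: |I| = 0.03163 A, ∠I = 114.4°.

I = 0.03163∠114.4° A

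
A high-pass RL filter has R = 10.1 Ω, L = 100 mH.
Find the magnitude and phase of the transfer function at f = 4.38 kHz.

Step 1 — Angular frequency: ω = 2π·4380 = 2.752e+04 rad/s.
Step 2 — Transfer function: H(jω) = jωL/(R + jωL).
Step 3 — Numerator jωL = j·2752; denominator R + jωL = 10.1 + j2752.
Step 4 — H = 1 + j0.00367.
Step 5 — Magnitude: |H| = 1 (-0.0 dB); phase: φ = 0.2°.

|H| = 1 (-0.0 dB), φ = 0.2°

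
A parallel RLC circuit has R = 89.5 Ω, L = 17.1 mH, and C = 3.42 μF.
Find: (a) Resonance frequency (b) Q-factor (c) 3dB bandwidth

Step 1 — Resonance: ω₀ = 1/√(LC) = 1/√(0.0171·3.42e-06) = 4135 rad/s.
Step 2 — f₀ = ω₀/(2π) = 658.1 Hz.
Step 3 — Parallel Q: Q = R/(ω₀L) = 89.5/(4135·0.0171) = 1.266.
Step 4 — Bandwidth: Δω = ω₀/Q = 3267 rad/s; BW = Δω/(2π) = 520 Hz.

(a) f₀ = 658.1 Hz  (b) Q = 1.266  (c) BW = 520 Hz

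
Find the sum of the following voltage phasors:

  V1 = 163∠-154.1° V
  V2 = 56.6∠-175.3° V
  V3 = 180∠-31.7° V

Step 1 — Convert each phasor to rectangular form:
  V1 = 163·(cos(-154.1°) + j·sin(-154.1°)) = -146.6 - j71.2 V
  V2 = 56.6·(cos(-175.3°) + j·sin(-175.3°)) = -56.41 - j4.638 V
  V3 = 180·(cos(-31.7°) + j·sin(-31.7°)) = 153.1 - j94.58 V
Step 2 — Sum components: V_total = -49.89 - j170.4 V.
Step 3 — Convert to polar: |V_total| = 177.6 V, ∠V_total = -106.3°.

V_total = 177.6∠-106.3° V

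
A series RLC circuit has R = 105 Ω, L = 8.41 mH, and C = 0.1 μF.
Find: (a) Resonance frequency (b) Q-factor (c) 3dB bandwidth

Step 1 — Resonance: ω₀ = 1/√(LC) = 1/√(0.00841·1e-07) = 3.448e+04 rad/s.
Step 2 — f₀ = ω₀/(2π) = 5488 Hz.
Step 3 — Series Q: Q = ω₀L/R = 3.448e+04·0.00841/105 = 2.762.
Step 4 — Bandwidth: Δω = ω₀/Q = 1.249e+04 rad/s; BW = Δω/(2π) = 1987 Hz.

(a) f₀ = 5488 Hz  (b) Q = 2.762  (c) BW = 1987 Hz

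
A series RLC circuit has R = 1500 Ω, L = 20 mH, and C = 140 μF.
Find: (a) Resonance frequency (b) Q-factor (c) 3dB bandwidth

Step 1 — Resonance: ω₀ = 1/√(LC) = 1/√(0.02·0.00014) = 597.6 rad/s.
Step 2 — f₀ = ω₀/(2π) = 95.11 Hz.
Step 3 — Series Q: Q = ω₀L/R = 597.6·0.02/1500 = 0.007968.
Step 4 — Bandwidth: Δω = ω₀/Q = 7.5e+04 rad/s; BW = Δω/(2π) = 1.194e+04 Hz.

(a) f₀ = 95.11 Hz  (b) Q = 0.007968  (c) BW = 1.194e+04 Hz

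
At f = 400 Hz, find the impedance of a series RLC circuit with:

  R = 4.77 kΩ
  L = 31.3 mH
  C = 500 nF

Step 1 — Angular frequency: ω = 2π·f = 2π·400 = 2513 rad/s.
Step 2 — Component impedances:
  R: Z = R = 4770 Ω
  L: Z = jωL = j·2513·0.0313 = 0 + j78.67 Ω
  C: Z = 1/(jωC) = -j/(ω·C) = 0 - j795.8 Ω
Step 3 — Series combination: Z_total = R + L + C = 4770 - j717.1 Ω = 4824∠-8.5° Ω.

Z = 4770 - j717.1 Ω = 4824∠-8.5° Ω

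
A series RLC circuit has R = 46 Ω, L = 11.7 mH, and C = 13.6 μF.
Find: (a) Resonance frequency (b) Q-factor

Step 1 — Resonance condition Im(Z)=0 gives ω₀ = 1/√(LC).
Step 2 — ω₀ = 1/√(0.0117·1.36e-05) = 2507 rad/s.
Step 3 — f₀ = ω₀/(2π) = 399 Hz.
Step 4 — Series Q: Q = ω₀L/R = 2507·0.0117/46 = 0.6376.

(a) f₀ = 399 Hz  (b) Q = 0.6376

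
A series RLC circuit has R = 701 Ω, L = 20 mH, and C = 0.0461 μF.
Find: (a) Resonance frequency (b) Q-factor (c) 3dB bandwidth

Step 1 — Resonance: ω₀ = 1/√(LC) = 1/√(0.02·4.61e-08) = 3.293e+04 rad/s.
Step 2 — f₀ = ω₀/(2π) = 5241 Hz.
Step 3 — Series Q: Q = ω₀L/R = 3.293e+04·0.02/701 = 0.9396.
Step 4 — Bandwidth: Δω = ω₀/Q = 3.505e+04 rad/s; BW = Δω/(2π) = 5578 Hz.

(a) f₀ = 5241 Hz  (b) Q = 0.9396  (c) BW = 5578 Hz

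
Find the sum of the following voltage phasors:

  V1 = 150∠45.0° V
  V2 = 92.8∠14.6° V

Step 1 — Convert each phasor to rectangular form:
  V1 = 150·(cos(45.0°) + j·sin(45.0°)) = 106.1 + j106.1 V
  V2 = 92.8·(cos(14.6°) + j·sin(14.6°)) = 89.8 + j23.39 V
Step 2 — Sum components: V_total = 195.9 + j129.5 V.
Step 3 — Convert to polar: |V_total| = 234.8 V, ∠V_total = 33.5°.

V_total = 234.8∠33.5° V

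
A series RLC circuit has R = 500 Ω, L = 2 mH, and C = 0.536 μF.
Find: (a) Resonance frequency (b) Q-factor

Step 1 — Resonance condition Im(Z)=0 gives ω₀ = 1/√(LC).
Step 2 — ω₀ = 1/√(0.002·5.36e-07) = 3.054e+04 rad/s.
Step 3 — f₀ = ω₀/(2π) = 4861 Hz.
Step 4 — Series Q: Q = ω₀L/R = 3.054e+04·0.002/500 = 0.1222.

(a) f₀ = 4861 Hz  (b) Q = 0.1222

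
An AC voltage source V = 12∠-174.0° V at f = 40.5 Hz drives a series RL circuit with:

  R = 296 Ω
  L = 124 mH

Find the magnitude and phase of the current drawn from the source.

Step 1 — Angular frequency: ω = 2π·f = 2π·40.5 = 254.5 rad/s.
Step 2 — Component impedances:
  R: Z = R = 296 Ω
  L: Z = jωL = j·254.5·0.124 = 0 + j31.55 Ω
Step 3 — Series combination: Z_total = R + L = 296 + j31.55 Ω = 297.7∠6.1° Ω.
Step 4 — Source phasor: V = 12∠-174.0° V = -11.93 - j1.254 V.
Step 5 — Ohm's law: I = V / Z_total = (-11.93 - j1.254) / (296 + j31.55) = -0.04031 + j5.97e-05 A.
Step 6 — Convert to polar: |I| = 0.04031 A, ∠I = 179.9°.

I = 0.04031∠179.9° A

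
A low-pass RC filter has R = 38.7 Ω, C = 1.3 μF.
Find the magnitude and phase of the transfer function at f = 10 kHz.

Step 1 — Angular frequency: ω = 2π·1e+04 = 6.283e+04 rad/s.
Step 2 — Transfer function: H(jω) = 1/(1 + jωRC).
Step 3 — Denominator: 1 + jωRC = 1 + j·6.283e+04·38.7·1.3e-06 = 1 + j3.161.
Step 4 — H = 0.09097 - j0.2876.
Step 5 — Magnitude: |H| = 0.3016 (-10.4 dB); phase: φ = -72.4°.

|H| = 0.3016 (-10.4 dB), φ = -72.4°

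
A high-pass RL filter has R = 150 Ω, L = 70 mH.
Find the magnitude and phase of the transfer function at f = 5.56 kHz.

Step 1 — Angular frequency: ω = 2π·5560 = 3.493e+04 rad/s.
Step 2 — Transfer function: H(jω) = jωL/(R + jωL).
Step 3 — Numerator jωL = j·2445; denominator R + jωL = 150 + j2445.
Step 4 — H = 0.9963 + j0.06111.
Step 5 — Magnitude: |H| = 0.9981 (-0.0 dB); phase: φ = 3.5°.

|H| = 0.9981 (-0.0 dB), φ = 3.5°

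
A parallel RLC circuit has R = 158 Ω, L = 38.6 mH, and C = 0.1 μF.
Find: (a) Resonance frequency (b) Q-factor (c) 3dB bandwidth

Step 1 — Resonance: ω₀ = 1/√(LC) = 1/√(0.0386·1e-07) = 1.61e+04 rad/s.
Step 2 — f₀ = ω₀/(2π) = 2562 Hz.
Step 3 — Parallel Q: Q = R/(ω₀L) = 158/(1.61e+04·0.0386) = 0.2543.
Step 4 — Bandwidth: Δω = ω₀/Q = 6.329e+04 rad/s; BW = Δω/(2π) = 1.007e+04 Hz.

(a) f₀ = 2562 Hz  (b) Q = 0.2543  (c) BW = 1.007e+04 Hz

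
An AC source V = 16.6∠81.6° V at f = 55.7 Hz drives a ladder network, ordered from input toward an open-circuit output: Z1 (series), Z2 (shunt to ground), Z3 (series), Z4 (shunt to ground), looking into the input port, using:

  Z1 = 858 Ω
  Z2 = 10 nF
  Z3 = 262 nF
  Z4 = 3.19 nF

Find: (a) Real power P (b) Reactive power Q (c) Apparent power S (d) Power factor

Step 1 — Angular frequency: ω = 2π·f = 2π·55.7 = 350 rad/s.
Step 2 — Component impedances:
  Z1: Z = R = 858 Ω
  Z2: Z = 1/(jωC) = -j/(ω·C) = 0 - j2.857e+05 Ω
  Z3: Z = 1/(jωC) = -j/(ω·C) = 0 - j1.091e+04 Ω
  Z4: Z = 1/(jωC) = -j/(ω·C) = 0 - j8.957e+05 Ω
Step 3 — Ladder network (open output): work backward from the far end, alternating series and parallel combinations. Z_in = 858 - j2.173e+05 Ω = 2.173e+05∠-89.8° Ω.
Step 4 — Source phasor: V = 16.6∠81.6° V = 2.425 + j16.42 V.
Step 5 — Current: I = V / Z = -7.554e-05 + j1.146e-05 A = 7.64e-05∠171.4° A.
Step 6 — Complex power: S = V·I* = 5.009e-06 - j0.001268 VA.
Step 7 — Real power: P = Re(S) = 5.009e-06 W.
Step 8 — Reactive power: Q = Im(S) = -0.001268 VAR.
Step 9 — Apparent power: |S| = 0.001268 VA.
Step 10 — Power factor: PF = P/|S| = 0.003949 (leading).

(a) P = 5.009e-06 W  (b) Q = -0.001268 VAR  (c) S = 0.001268 VA  (d) PF = 0.003949 (leading)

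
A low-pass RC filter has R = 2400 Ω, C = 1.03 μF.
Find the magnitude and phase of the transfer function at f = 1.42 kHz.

Step 1 — Angular frequency: ω = 2π·1420 = 8922 rad/s.
Step 2 — Transfer function: H(jω) = 1/(1 + jωRC).
Step 3 — Denominator: 1 + jωRC = 1 + j·8922·2400·1.03e-06 = 1 + j22.06.
Step 4 — H = 0.002052 - j0.04525.
Step 5 — Magnitude: |H| = 0.04529 (-26.9 dB); phase: φ = -87.4°.

|H| = 0.04529 (-26.9 dB), φ = -87.4°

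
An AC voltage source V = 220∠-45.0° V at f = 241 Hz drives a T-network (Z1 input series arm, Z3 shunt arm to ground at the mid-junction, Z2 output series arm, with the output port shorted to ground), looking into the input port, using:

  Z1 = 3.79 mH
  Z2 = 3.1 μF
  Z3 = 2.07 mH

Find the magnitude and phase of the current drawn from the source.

Step 1 — Angular frequency: ω = 2π·f = 2π·241 = 1514 rad/s.
Step 2 — Component impedances:
  Z1: Z = jωL = j·1514·0.00379 = 0 + j5.739 Ω
  Z2: Z = 1/(jωC) = -j/(ω·C) = 0 - j213 Ω
  Z3: Z = jωL = j·1514·0.00207 = 0 + j3.134 Ω
Step 3 — With the output port shorted to ground, the output series arm Z2 runs from the junction to ground; the shunt arm Z3 also runs from the junction to ground. They appear in parallel: Z3 || Z2 = 0 + j3.181 Ω.
Step 4 — Series with input arm Z1: Z_in = Z1 + (Z3 || Z2) = 0 + j8.92 Ω = 8.92∠90.0° Ω.
Step 5 — Source phasor: V = 220∠-45.0° V = 155.6 - j155.6 V.
Step 6 — Ohm's law: I = V / Z_total = (155.6 - j155.6) / (0 + j8.92) = -17.44 - j17.44 A.
Step 7 — Convert to polar: |I| = 24.66 A, ∠I = -135.0°.

I = 24.66∠-135.0° A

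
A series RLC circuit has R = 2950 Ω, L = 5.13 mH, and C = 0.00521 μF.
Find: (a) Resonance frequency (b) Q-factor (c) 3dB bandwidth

Step 1 — Resonance: ω₀ = 1/√(LC) = 1/√(0.00513·5.21e-09) = 1.934e+05 rad/s.
Step 2 — f₀ = ω₀/(2π) = 3.079e+04 Hz.
Step 3 — Series Q: Q = ω₀L/R = 1.934e+05·0.00513/2950 = 0.3364.
Step 4 — Bandwidth: Δω = ω₀/Q = 5.75e+05 rad/s; BW = Δω/(2π) = 9.152e+04 Hz.

(a) f₀ = 3.079e+04 Hz  (b) Q = 0.3364  (c) BW = 9.152e+04 Hz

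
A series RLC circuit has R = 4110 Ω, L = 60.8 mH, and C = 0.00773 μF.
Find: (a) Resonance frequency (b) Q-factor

Step 1 — Resonance condition Im(Z)=0 gives ω₀ = 1/√(LC).
Step 2 — ω₀ = 1/√(0.0608·7.73e-09) = 4.613e+04 rad/s.
Step 3 — f₀ = ω₀/(2π) = 7341 Hz.
Step 4 — Series Q: Q = ω₀L/R = 4.613e+04·0.0608/4110 = 0.6824.

(a) f₀ = 7341 Hz  (b) Q = 0.6824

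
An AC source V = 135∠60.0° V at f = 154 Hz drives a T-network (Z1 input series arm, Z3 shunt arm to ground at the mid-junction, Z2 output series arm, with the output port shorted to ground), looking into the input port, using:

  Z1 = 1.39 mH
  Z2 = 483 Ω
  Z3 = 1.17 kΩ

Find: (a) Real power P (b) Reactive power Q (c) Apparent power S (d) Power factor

Step 1 — Angular frequency: ω = 2π·f = 2π·154 = 967.6 rad/s.
Step 2 — Component impedances:
  Z1: Z = jωL = j·967.6·0.00139 = 0 + j1.345 Ω
  Z2: Z = R = 483 Ω
  Z3: Z = R = 1170 Ω
Step 3 — With the output port shorted to ground, the output series arm Z2 runs from the junction to ground; the shunt arm Z3 also runs from the junction to ground. They appear in parallel: Z3 || Z2 = 341.9 Ω.
Step 4 — Series with input arm Z1: Z_in = Z1 + (Z3 || Z2) = 341.9 + j1.345 Ω = 341.9∠0.2° Ω.
Step 5 — Source phasor: V = 135∠60.0° V = 67.5 + j116.9 V.
Step 6 — Current: I = V / Z = 0.1988 + j0.3412 A = 0.3949∠59.8° A.
Step 7 — Complex power: S = V·I* = 53.31 + j0.2097 VA.
Step 8 — Real power: P = Re(S) = 53.31 W.
Step 9 — Reactive power: Q = Im(S) = 0.2097 VAR.
Step 10 — Apparent power: |S| = 53.31 VA.
Step 11 — Power factor: PF = P/|S| = 1 (lagging).

(a) P = 53.31 W  (b) Q = 0.2097 VAR  (c) S = 53.31 VA  (d) PF = 1 (lagging)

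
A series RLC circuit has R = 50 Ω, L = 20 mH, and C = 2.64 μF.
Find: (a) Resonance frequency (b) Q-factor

Step 1 — Resonance condition Im(Z)=0 gives ω₀ = 1/√(LC).
Step 2 — ω₀ = 1/√(0.02·2.64e-06) = 4352 rad/s.
Step 3 — f₀ = ω₀/(2π) = 692.6 Hz.
Step 4 — Series Q: Q = ω₀L/R = 4352·0.02/50 = 1.741.

(a) f₀ = 692.6 Hz  (b) Q = 1.741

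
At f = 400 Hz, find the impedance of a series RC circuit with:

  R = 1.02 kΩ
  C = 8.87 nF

Step 1 — Angular frequency: ω = 2π·f = 2π·400 = 2513 rad/s.
Step 2 — Component impedances:
  R: Z = R = 1020 Ω
  C: Z = 1/(jωC) = -j/(ω·C) = 0 - j4.486e+04 Ω
Step 3 — Series combination: Z_total = R + C = 1020 - j4.486e+04 Ω = 4.487e+04∠-88.7° Ω.

Z = 1020 - j4.486e+04 Ω = 4.487e+04∠-88.7° Ω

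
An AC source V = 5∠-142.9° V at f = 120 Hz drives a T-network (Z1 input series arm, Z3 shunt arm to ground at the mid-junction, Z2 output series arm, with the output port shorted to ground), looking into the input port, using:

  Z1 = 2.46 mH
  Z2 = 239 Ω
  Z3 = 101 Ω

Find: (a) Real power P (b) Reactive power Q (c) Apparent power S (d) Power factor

Step 1 — Angular frequency: ω = 2π·f = 2π·120 = 754 rad/s.
Step 2 — Component impedances:
  Z1: Z = jωL = j·754·0.00246 = 0 + j1.855 Ω
  Z2: Z = R = 239 Ω
  Z3: Z = R = 101 Ω
Step 3 — With the output port shorted to ground, the output series arm Z2 runs from the junction to ground; the shunt arm Z3 also runs from the junction to ground. They appear in parallel: Z3 || Z2 = 71 Ω.
Step 4 — Series with input arm Z1: Z_in = Z1 + (Z3 || Z2) = 71 + j1.855 Ω = 71.02∠1.5° Ω.
Step 5 — Source phasor: V = 5∠-142.9° V = -3.988 - j3.016 V.
Step 6 — Current: I = V / Z = -0.05724 - j0.04099 A = 0.0704∠-144.4° A.
Step 7 — Complex power: S = V·I* = 0.3519 + j0.009193 VA.
Step 8 — Real power: P = Re(S) = 0.3519 W.
Step 9 — Reactive power: Q = Im(S) = 0.009193 VAR.
Step 10 — Apparent power: |S| = 0.352 VA.
Step 11 — Power factor: PF = P/|S| = 0.9997 (lagging).

(a) P = 0.3519 W  (b) Q = 0.009193 VAR  (c) S = 0.352 VA  (d) PF = 0.9997 (lagging)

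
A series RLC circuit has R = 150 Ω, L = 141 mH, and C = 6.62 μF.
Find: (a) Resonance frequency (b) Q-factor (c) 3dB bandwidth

Step 1 — Resonance condition Im(Z)=0 gives ω₀ = 1/√(LC).
Step 2 — ω₀ = 1/√(0.141·6.62e-06) = 1035 rad/s.
Step 3 — f₀ = ω₀/(2π) = 164.7 Hz.
Step 4 — Series Q: Q = ω₀L/R = 1035·0.141/150 = 0.9729.
Step 5 — 3dB bandwidth: Δω = ω₀/Q = 1064 rad/s; BW = Δω/(2π) = 169.3 Hz.

(a) f₀ = 164.7 Hz  (b) Q = 0.9729  (c) BW = 169.3 Hz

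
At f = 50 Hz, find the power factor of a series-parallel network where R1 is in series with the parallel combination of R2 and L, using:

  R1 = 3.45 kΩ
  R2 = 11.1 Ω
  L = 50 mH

Step 1 — Angular frequency: ω = 2π·f = 2π·50 = 314.2 rad/s.
Step 2 — Component impedances:
  R1: Z = R = 3450 Ω
  R2: Z = R = 11.1 Ω
  L: Z = jωL = j·314.2·0.05 = 0 + j15.71 Ω
Step 3 — Parallel branch: R2 || L = 1/(1/R2 + 1/L) = 7.403 + j5.231 Ω.
Step 4 — Series with R1: Z_total = R1 + (R2 || L) = 3457 + j5.231 Ω = 3457∠0.1° Ω.
Step 5 — Power factor: PF = cos(φ) = Re(Z)/|Z| = 3457/3457 = 1.
Step 6 — Type: Im(Z) = 5.231 ⇒ lagging (phase φ = 0.1°).

PF = 1 (lagging, φ = 0.1°)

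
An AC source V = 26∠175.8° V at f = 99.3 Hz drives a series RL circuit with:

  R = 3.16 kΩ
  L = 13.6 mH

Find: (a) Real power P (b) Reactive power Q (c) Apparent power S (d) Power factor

Step 1 — Angular frequency: ω = 2π·f = 2π·99.3 = 623.9 rad/s.
Step 2 — Component impedances:
  R: Z = R = 3160 Ω
  L: Z = jωL = j·623.9·0.0136 = 0 + j8.485 Ω
Step 3 — Series combination: Z_total = R + L = 3160 + j8.485 Ω = 3160∠0.2° Ω.
Step 4 — Source phasor: V = 26∠175.8° V = -25.93 + j1.904 V.
Step 5 — Current: I = V / Z = -0.008204 + j0.0006246 A = 0.008228∠175.6° A.
Step 6 — Complex power: S = V·I* = 0.2139 + j0.0005744 VA.
Step 7 — Real power: P = Re(S) = 0.2139 W.
Step 8 — Reactive power: Q = Im(S) = 0.0005744 VAR.
Step 9 — Apparent power: |S| = 0.2139 VA.
Step 10 — Power factor: PF = P/|S| = 1 (lagging).

(a) P = 0.2139 W  (b) Q = 0.0005744 VAR  (c) S = 0.2139 VA  (d) PF = 1 (lagging)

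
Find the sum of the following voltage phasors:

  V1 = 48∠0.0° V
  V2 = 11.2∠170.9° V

Step 1 — Convert each phasor to rectangular form:
  V1 = 48·(cos(0.0°) + j·sin(0.0°)) = 48 V
  V2 = 11.2·(cos(170.9°) + j·sin(170.9°)) = -11.06 + j1.771 V
Step 2 — Sum components: V_total = 36.94 + j1.771 V.
Step 3 — Convert to polar: |V_total| = 36.98 V, ∠V_total = 2.7°.

V_total = 36.98∠2.7° V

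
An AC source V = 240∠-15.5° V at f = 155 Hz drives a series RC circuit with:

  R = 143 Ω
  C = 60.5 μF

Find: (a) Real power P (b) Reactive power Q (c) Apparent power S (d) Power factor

Step 1 — Angular frequency: ω = 2π·f = 2π·155 = 973.9 rad/s.
Step 2 — Component impedances:
  R: Z = R = 143 Ω
  C: Z = 1/(jωC) = -j/(ω·C) = 0 - j16.97 Ω
Step 3 — Series combination: Z_total = R + C = 143 - j16.97 Ω = 144∠-6.8° Ω.
Step 4 — Source phasor: V = 240∠-15.5° V = 231.3 - j64.14 V.
Step 5 — Current: I = V / Z = 1.647 - j0.253 A = 1.667∠-8.7° A.
Step 6 — Complex power: S = V·I* = 397.2 - j47.14 VA.
Step 7 — Real power: P = Re(S) = 397.2 W.
Step 8 — Reactive power: Q = Im(S) = -47.14 VAR.
Step 9 — Apparent power: |S| = 400 VA.
Step 10 — Power factor: PF = P/|S| = 0.993 (leading).

(a) P = 397.2 W  (b) Q = -47.14 VAR  (c) S = 400 VA  (d) PF = 0.993 (leading)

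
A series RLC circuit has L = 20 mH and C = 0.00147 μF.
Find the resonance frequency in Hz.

Step 1 — Resonance condition Im(Z)=0 gives ω₀ = 1/√(LC).
Step 2 — ω₀ = 1/√(0.02·1.47e-09) = 1.844e+05 rad/s.
Step 3 — f₀ = ω₀/(2π) = 2.935e+04 Hz.

f₀ = 2.935e+04 Hz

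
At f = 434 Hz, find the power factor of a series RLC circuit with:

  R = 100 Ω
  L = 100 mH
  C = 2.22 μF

Step 1 — Angular frequency: ω = 2π·f = 2π·434 = 2727 rad/s.
Step 2 — Component impedances:
  R: Z = R = 100 Ω
  L: Z = jωL = j·2727·0.1 = 0 + j272.7 Ω
  C: Z = 1/(jωC) = -j/(ω·C) = 0 - j165.2 Ω
Step 3 — Series combination: Z_total = R + L + C = 100 + j107.5 Ω = 146.8∠47.1° Ω.
Step 4 — Power factor: PF = cos(φ) = Re(Z)/|Z| = 100/146.82 = 0.6811.
Step 5 — Type: Im(Z) = 107.5 ⇒ lagging (phase φ = 47.1°).

PF = 0.6811 (lagging, φ = 47.1°)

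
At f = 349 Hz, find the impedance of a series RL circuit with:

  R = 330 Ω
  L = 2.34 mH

Step 1 — Angular frequency: ω = 2π·f = 2π·349 = 2193 rad/s.
Step 2 — Component impedances:
  R: Z = R = 330 Ω
  L: Z = jωL = j·2193·0.00234 = 0 + j5.131 Ω
Step 3 — Series combination: Z_total = R + L = 330 + j5.131 Ω = 330∠0.9° Ω.

Z = 330 + j5.131 Ω = 330∠0.9° Ω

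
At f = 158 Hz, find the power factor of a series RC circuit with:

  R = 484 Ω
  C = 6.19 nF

Step 1 — Angular frequency: ω = 2π·f = 2π·158 = 992.7 rad/s.
Step 2 — Component impedances:
  R: Z = R = 484 Ω
  C: Z = 1/(jωC) = -j/(ω·C) = 0 - j1.627e+05 Ω
Step 3 — Series combination: Z_total = R + C = 484 - j1.627e+05 Ω = 1.627e+05∠-89.8° Ω.
Step 4 — Power factor: PF = cos(φ) = Re(Z)/|Z| = 484/1.6273e+05 = 0.002974.
Step 5 — Type: Im(Z) = -1.627e+05 ⇒ leading (phase φ = -89.8°).

PF = 0.002974 (leading, φ = -89.8°)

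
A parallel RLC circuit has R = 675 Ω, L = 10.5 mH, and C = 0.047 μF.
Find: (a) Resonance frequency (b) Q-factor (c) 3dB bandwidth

Step 1 — Resonance: ω₀ = 1/√(LC) = 1/√(0.0105·4.7e-08) = 4.501e+04 rad/s.
Step 2 — f₀ = ω₀/(2π) = 7164 Hz.
Step 3 — Parallel Q: Q = R/(ω₀L) = 675/(4.501e+04·0.0105) = 1.428.
Step 4 — Bandwidth: Δω = ω₀/Q = 3.152e+04 rad/s; BW = Δω/(2π) = 5017 Hz.

(a) f₀ = 7164 Hz  (b) Q = 1.428  (c) BW = 5017 Hz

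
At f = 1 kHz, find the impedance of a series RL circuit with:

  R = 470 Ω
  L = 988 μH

Step 1 — Angular frequency: ω = 2π·f = 2π·1000 = 6283 rad/s.
Step 2 — Component impedances:
  R: Z = R = 470 Ω
  L: Z = jωL = j·6283·0.000988 = 0 + j6.208 Ω
Step 3 — Series combination: Z_total = R + L = 470 + j6.208 Ω = 470∠0.8° Ω.

Z = 470 + j6.208 Ω = 470∠0.8° Ω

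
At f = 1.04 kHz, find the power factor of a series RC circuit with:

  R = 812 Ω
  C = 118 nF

Step 1 — Angular frequency: ω = 2π·f = 2π·1040 = 6535 rad/s.
Step 2 — Component impedances:
  R: Z = R = 812 Ω
  C: Z = 1/(jωC) = -j/(ω·C) = 0 - j1297 Ω
Step 3 — Series combination: Z_total = R + C = 812 - j1297 Ω = 1530∠-57.9° Ω.
Step 4 — Power factor: PF = cos(φ) = Re(Z)/|Z| = 812/1530 = 0.5307.
Step 5 — Type: Im(Z) = -1297 ⇒ leading (phase φ = -57.9°).

PF = 0.5307 (leading, φ = -57.9°)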